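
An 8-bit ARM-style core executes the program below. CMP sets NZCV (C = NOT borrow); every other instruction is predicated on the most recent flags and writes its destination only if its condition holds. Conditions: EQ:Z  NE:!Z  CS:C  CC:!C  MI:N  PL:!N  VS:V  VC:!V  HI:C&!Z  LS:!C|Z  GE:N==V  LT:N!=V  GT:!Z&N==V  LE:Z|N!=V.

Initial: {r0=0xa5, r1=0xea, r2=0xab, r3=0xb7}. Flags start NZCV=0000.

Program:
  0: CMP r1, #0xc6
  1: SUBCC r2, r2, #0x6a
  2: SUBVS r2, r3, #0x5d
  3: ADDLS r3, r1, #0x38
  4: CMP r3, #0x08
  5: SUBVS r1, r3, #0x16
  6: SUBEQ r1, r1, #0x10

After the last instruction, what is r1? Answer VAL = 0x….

VAL = 0xea

[0] flags=0010 → (cmp)
[1] flags=0010 CC?F → skip
[2] flags=0010 VS?F → skip
[3] flags=0010 LS?F → skip
[4] flags=1010 → (cmp)
[5] flags=1010 VS?F → skip
[6] flags=1010 EQ?F → skip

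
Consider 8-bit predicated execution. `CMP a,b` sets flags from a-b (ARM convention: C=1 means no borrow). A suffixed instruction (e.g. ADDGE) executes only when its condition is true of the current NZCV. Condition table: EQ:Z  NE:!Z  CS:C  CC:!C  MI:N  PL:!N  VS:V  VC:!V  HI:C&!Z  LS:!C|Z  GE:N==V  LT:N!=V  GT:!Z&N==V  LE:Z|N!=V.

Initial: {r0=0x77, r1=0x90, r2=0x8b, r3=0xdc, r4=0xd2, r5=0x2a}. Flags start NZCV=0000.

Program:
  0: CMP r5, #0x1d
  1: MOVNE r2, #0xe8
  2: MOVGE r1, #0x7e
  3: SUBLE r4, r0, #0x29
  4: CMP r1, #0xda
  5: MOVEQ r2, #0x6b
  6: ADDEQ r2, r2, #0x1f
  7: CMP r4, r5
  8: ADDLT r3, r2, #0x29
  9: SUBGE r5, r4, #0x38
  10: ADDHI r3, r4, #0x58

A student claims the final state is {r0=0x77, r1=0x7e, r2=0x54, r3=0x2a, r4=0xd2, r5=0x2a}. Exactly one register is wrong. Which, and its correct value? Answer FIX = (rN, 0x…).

0: ✓ CMP  NZCV=0010
1: ✓ MOVNE  r2←0xe8
2: ✓ MOVGE  r1←0x7e
3: · SUBLE
4: ✓ CMP  NZCV=1001
5: · MOVEQ
6: · ADDEQ
7: ✓ CMP  NZCV=1010
8: ✓ ADDLT  r3←0x11
9: · SUBGE
10: ✓ ADDHI  r3←0x2a

FIX = (r2, 0xe8)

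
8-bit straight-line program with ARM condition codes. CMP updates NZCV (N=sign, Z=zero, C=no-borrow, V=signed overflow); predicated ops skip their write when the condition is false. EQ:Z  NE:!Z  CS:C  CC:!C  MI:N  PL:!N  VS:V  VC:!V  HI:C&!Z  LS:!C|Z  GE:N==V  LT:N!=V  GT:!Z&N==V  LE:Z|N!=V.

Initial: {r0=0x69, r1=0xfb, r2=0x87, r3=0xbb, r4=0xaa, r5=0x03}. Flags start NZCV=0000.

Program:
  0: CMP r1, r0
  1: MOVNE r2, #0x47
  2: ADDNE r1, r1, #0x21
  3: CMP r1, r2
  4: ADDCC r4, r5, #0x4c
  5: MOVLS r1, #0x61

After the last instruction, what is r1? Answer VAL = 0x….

0: ✓ CMP  NZCV=1010
1: ✓ MOVNE  r2←0x47
2: ✓ ADDNE  r1←0x1c
3: ✓ CMP  NZCV=1000
4: ✓ ADDCC  r4←0x4f
5: ✓ MOVLS  r1←0x61

VAL = 0x61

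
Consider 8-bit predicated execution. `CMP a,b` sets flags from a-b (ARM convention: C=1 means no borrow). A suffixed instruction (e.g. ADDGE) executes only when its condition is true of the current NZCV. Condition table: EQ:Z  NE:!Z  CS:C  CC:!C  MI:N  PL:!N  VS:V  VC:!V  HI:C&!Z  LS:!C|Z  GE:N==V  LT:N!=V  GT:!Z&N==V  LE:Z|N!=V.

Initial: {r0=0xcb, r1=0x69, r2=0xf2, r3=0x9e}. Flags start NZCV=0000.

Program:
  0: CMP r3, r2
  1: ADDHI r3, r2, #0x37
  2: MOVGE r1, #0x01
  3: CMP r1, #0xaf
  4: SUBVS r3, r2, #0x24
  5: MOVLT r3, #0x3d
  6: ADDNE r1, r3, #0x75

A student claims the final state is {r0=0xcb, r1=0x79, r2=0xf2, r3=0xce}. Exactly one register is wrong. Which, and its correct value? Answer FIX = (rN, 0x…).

0: ✓ CMP  NZCV=1000
1: · ADDHI
2: · MOVGE
3: ✓ CMP  NZCV=1001
4: ✓ SUBVS  r3←0xce
5: · MOVLT
6: ✓ ADDNE  r1←0x43

FIX = (r1, 0x43)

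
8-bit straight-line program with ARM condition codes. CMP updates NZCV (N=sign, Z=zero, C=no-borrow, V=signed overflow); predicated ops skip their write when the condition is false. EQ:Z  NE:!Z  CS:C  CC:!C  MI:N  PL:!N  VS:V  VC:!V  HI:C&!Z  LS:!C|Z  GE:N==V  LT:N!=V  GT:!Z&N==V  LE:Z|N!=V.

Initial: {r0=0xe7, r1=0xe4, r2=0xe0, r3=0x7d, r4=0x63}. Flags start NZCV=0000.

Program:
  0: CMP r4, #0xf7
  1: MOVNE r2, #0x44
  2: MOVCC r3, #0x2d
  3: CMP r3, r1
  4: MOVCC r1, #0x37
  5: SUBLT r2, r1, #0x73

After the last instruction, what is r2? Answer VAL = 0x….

VAL = 0x44

[0] flags=0000 → (cmp)
[1] flags=0000 NE?T → r2=0x44
[2] flags=0000 CC?T → r3=0x2d
[3] flags=0000 → (cmp)
[4] flags=0000 CC?T → r1=0x37
[5] flags=0000 LT?F → skip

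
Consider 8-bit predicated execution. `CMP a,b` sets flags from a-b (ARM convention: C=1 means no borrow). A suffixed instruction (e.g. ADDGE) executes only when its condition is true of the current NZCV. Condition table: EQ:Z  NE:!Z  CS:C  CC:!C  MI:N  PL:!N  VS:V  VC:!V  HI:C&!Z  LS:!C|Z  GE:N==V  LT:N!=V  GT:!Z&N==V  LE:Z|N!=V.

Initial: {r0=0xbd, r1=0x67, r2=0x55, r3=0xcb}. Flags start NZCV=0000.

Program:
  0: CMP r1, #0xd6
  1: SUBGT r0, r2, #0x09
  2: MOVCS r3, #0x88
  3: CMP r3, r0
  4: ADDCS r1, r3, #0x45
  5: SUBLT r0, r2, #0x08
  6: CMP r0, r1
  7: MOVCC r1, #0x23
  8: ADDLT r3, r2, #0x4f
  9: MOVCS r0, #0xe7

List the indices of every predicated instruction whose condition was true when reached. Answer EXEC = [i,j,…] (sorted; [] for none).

0: ✓ CMP  NZCV=1001
1: ✓ SUBGT  r0←0x4c
2: · MOVCS
3: ✓ CMP  NZCV=0011
4: ✓ ADDCS  r1←0x10
5: ✓ SUBLT  r0←0x4d
6: ✓ CMP  NZCV=0010
7: · MOVCC
8: · ADDLT
9: ✓ MOVCS  r0←0xe7

EXEC = [1,4,5,9]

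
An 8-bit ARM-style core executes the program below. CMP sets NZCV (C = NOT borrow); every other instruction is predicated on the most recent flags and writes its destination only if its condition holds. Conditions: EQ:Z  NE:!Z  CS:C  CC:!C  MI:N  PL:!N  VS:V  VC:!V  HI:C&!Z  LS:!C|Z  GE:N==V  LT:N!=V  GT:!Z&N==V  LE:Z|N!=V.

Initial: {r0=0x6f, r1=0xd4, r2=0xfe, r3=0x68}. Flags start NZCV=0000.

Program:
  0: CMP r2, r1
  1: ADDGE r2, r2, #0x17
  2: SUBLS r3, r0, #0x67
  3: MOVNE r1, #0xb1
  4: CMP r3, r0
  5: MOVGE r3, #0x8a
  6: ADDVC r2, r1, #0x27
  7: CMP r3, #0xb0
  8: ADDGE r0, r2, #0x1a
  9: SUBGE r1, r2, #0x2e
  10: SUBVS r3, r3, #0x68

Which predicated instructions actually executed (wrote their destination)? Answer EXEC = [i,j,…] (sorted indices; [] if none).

EXEC = [1,3,6,8,9,10]

[0] flags=0010 → (cmp)
[1] flags=0010 GE?T → r2=0x15
[2] flags=0010 LS?F → skip
[3] flags=0010 NE?T → r1=0xb1
[4] flags=1000 → (cmp)
[5] flags=1000 GE?F → skip
[6] flags=1000 VC?T → r2=0xd8
[7] flags=1001 → (cmp)
[8] flags=1001 GE?T → r0=0xf2
[9] flags=1001 GE?T → r1=0xaa
[10] flags=1001 VS?T → r3=0x00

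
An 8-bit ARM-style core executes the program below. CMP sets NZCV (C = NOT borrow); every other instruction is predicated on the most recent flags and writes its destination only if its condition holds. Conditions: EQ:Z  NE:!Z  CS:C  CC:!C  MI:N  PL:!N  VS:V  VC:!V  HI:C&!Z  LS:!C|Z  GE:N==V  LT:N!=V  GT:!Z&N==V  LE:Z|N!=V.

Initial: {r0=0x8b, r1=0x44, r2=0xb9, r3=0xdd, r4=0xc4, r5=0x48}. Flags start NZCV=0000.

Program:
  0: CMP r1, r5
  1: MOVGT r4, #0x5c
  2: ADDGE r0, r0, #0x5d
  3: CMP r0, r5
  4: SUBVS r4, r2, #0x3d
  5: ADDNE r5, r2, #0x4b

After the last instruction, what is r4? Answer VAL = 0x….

VAL = 0x7c

[0] flags=1000 → (cmp)
[1] flags=1000 GT?F → skip
[2] flags=1000 GE?F → skip
[3] flags=0011 → (cmp)
[4] flags=0011 VS?T → r4=0x7c
[5] flags=0011 NE?T → r5=0x04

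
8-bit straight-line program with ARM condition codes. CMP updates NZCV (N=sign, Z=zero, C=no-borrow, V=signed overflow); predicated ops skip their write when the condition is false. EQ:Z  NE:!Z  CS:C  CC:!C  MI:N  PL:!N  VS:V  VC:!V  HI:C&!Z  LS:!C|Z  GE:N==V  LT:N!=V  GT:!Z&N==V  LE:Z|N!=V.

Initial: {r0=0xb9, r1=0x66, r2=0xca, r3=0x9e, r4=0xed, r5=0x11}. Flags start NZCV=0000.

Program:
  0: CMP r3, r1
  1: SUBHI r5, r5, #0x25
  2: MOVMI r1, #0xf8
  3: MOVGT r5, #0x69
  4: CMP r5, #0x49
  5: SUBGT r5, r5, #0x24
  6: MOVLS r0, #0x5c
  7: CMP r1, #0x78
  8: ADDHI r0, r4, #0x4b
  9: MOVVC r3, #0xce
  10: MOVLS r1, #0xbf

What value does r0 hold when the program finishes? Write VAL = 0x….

VAL = 0xb9

0: ✓ CMP  NZCV=0011
1: ✓ SUBHI  r5←0xec
2: · MOVMI
3: · MOVGT
4: ✓ CMP  NZCV=1010
5: · SUBGT
6: · MOVLS
7: ✓ CMP  NZCV=1000
8: · ADDHI
9: ✓ MOVVC  r3←0xce
10: ✓ MOVLS  r1←0xbf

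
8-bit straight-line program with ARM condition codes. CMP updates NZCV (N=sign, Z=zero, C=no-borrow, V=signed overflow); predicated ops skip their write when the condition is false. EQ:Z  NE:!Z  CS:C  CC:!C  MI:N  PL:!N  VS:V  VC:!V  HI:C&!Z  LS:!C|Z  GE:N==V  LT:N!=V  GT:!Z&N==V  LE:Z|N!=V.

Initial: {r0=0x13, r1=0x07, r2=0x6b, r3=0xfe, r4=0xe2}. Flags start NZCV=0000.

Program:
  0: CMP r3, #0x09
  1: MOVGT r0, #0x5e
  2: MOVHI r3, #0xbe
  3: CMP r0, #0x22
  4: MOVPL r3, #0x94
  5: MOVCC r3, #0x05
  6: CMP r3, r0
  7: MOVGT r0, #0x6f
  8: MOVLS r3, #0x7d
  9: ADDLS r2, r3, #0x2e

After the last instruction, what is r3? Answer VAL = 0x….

[0] flags=1010 → (cmp)
[1] flags=1010 GT?F → skip
[2] flags=1010 HI?T → r3=0xbe
[3] flags=1000 → (cmp)
[4] flags=1000 PL?F → skip
[5] flags=1000 CC?T → r3=0x05
[6] flags=1000 → (cmp)
[7] flags=1000 GT?F → skip
[8] flags=1000 LS?T → r3=0x7d
[9] flags=1000 LS?T → r2=0xab

VAL = 0x7d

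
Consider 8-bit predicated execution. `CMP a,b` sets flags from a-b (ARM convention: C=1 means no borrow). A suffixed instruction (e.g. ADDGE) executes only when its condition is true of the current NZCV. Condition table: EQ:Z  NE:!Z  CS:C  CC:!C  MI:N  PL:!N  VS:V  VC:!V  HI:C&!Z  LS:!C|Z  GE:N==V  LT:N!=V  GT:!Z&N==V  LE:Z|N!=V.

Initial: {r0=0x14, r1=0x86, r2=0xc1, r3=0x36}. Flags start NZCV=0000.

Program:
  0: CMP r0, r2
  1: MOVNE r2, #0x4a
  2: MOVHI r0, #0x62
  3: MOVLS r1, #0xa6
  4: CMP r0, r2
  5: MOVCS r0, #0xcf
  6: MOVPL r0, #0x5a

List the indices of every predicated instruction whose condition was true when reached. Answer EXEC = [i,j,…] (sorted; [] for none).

0: ✓ CMP  NZCV=0000
1: ✓ MOVNE  r2←0x4a
2: · MOVHI
3: ✓ MOVLS  r1←0xa6
4: ✓ CMP  NZCV=1000
5: · MOVCS
6: · MOVPL

EXEC = [1,3]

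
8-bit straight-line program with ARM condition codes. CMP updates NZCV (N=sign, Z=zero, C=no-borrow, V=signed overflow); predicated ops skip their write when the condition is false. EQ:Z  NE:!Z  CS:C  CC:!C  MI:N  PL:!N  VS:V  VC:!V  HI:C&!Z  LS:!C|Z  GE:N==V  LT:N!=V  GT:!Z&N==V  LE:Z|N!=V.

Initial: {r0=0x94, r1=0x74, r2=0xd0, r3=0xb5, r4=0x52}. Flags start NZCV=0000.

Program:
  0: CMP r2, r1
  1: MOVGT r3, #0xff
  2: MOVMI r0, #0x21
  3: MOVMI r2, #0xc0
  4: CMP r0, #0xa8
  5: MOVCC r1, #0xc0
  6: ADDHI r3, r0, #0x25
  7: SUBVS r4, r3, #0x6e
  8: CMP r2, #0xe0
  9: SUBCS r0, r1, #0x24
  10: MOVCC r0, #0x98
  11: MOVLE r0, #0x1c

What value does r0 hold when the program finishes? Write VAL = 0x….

0: ✓ CMP  NZCV=0011
1: · MOVGT
2: · MOVMI
3: · MOVMI
4: ✓ CMP  NZCV=1000
5: ✓ MOVCC  r1←0xc0
6: · ADDHI
7: · SUBVS
8: ✓ CMP  NZCV=1000
9: · SUBCS
10: ✓ MOVCC  r0←0x98
11: ✓ MOVLE  r0←0x1c

VAL = 0x1c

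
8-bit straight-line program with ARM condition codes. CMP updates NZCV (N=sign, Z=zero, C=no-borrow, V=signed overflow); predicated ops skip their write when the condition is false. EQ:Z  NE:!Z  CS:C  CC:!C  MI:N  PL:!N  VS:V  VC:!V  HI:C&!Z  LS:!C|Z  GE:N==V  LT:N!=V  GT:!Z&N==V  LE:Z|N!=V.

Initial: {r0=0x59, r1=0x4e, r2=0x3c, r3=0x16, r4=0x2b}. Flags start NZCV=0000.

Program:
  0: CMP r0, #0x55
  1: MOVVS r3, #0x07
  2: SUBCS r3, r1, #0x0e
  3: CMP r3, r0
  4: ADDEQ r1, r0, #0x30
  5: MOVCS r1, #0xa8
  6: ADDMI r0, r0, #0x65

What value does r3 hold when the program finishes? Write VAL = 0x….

0: ✓ CMP  NZCV=0010
1: · MOVVS
2: ✓ SUBCS  r3←0x40
3: ✓ CMP  NZCV=1000
4: · ADDEQ
5: · MOVCS
6: ✓ ADDMI  r0←0xbe

VAL = 0x40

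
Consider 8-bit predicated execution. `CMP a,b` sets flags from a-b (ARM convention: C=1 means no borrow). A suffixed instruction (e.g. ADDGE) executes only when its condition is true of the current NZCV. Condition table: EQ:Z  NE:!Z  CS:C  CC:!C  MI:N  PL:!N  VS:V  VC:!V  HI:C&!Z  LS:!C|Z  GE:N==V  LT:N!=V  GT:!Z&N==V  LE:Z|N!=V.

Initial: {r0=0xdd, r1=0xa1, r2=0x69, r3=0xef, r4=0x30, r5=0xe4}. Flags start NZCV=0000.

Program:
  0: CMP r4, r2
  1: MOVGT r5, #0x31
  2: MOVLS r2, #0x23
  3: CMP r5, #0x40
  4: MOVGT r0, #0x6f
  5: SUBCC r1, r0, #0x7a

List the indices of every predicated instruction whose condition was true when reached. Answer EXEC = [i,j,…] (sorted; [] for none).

EXEC = [2]

0: ✓ CMP  NZCV=1000
1: · MOVGT
2: ✓ MOVLS  r2←0x23
3: ✓ CMP  NZCV=1010
4: · MOVGT
5: · SUBCC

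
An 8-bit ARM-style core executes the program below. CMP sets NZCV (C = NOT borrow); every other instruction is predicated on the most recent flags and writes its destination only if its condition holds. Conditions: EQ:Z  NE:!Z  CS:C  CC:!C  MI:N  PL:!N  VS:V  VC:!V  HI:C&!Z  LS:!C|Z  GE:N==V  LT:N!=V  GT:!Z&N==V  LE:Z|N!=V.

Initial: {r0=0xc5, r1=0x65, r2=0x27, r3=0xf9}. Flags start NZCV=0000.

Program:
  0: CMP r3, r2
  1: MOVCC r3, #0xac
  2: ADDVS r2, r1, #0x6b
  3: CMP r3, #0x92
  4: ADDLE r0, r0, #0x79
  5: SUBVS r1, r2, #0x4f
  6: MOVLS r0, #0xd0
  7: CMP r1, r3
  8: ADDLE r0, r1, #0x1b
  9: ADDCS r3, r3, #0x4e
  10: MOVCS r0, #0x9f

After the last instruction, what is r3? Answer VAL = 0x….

VAL = 0xf9

0: ✓ CMP  NZCV=1010
1: · MOVCC
2: · ADDVS
3: ✓ CMP  NZCV=0010
4: · ADDLE
5: · SUBVS
6: · MOVLS
7: ✓ CMP  NZCV=0000
8: · ADDLE
9: · ADDCS
10: · MOVCS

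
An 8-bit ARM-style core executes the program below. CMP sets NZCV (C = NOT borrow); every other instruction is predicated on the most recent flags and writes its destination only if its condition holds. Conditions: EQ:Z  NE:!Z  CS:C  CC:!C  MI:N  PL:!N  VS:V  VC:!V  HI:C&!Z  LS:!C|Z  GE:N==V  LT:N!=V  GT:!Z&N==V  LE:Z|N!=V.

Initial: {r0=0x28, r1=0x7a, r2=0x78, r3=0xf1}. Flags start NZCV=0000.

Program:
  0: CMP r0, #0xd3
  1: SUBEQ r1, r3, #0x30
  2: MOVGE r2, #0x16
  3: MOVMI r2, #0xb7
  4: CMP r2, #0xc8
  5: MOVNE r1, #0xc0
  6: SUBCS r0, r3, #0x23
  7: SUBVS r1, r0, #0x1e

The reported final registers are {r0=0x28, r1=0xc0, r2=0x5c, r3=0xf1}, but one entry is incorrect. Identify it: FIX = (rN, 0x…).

FIX = (r2, 0x16)

0: ✓ CMP  NZCV=0000
1: · SUBEQ
2: ✓ MOVGE  r2←0x16
3: · MOVMI
4: ✓ CMP  NZCV=0000
5: ✓ MOVNE  r1←0xc0
6: · SUBCS
7: · SUBVS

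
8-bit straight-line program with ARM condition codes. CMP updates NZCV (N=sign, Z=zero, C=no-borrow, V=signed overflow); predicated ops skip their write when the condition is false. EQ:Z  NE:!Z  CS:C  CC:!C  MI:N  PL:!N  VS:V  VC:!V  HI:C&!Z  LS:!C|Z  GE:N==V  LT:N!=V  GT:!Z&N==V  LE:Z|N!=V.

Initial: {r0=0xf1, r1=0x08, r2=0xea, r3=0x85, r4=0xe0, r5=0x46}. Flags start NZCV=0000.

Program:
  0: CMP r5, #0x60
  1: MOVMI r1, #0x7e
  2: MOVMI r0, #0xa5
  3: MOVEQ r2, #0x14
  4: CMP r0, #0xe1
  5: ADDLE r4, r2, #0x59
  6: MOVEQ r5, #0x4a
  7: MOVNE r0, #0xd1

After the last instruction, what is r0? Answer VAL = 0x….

VAL = 0xd1

[0] flags=1000 → (cmp)
[1] flags=1000 MI?T → r1=0x7e
[2] flags=1000 MI?T → r0=0xa5
[3] flags=1000 EQ?F → skip
[4] flags=1000 → (cmp)
[5] flags=1000 LE?T → r4=0x43
[6] flags=1000 EQ?F → skip
[7] flags=1000 NE?T → r0=0xd1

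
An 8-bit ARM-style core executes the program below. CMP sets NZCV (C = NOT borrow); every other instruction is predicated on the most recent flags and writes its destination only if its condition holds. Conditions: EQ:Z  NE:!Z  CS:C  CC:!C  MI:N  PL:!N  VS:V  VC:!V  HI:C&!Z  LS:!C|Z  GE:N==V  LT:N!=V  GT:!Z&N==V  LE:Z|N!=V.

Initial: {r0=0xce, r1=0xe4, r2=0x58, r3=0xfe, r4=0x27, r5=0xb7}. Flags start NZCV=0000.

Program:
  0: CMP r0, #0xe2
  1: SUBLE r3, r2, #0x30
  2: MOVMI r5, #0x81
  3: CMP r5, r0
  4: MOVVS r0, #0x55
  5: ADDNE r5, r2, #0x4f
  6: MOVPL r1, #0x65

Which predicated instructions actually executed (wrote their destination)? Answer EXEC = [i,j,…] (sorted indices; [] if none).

[0] flags=1000 → (cmp)
[1] flags=1000 LE?T → r3=0x28
[2] flags=1000 MI?T → r5=0x81
[3] flags=1000 → (cmp)
[4] flags=1000 VS?F → skip
[5] flags=1000 NE?T → r5=0xa7
[6] flags=1000 PL?F → skip

EXEC = [1,2,5]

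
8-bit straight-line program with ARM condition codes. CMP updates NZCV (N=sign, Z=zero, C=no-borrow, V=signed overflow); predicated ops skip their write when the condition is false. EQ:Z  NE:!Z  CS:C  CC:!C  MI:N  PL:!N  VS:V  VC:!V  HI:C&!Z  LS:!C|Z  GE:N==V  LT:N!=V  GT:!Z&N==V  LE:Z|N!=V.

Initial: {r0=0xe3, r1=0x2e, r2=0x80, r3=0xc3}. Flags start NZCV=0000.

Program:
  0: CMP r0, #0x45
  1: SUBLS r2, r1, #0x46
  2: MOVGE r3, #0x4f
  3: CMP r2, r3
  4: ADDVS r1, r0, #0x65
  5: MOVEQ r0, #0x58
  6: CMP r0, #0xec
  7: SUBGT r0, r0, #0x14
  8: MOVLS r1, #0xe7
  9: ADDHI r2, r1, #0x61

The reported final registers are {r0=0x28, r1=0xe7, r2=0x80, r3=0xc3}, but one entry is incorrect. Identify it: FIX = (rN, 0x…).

FIX = (r0, 0xe3)

0: ✓ CMP  NZCV=1010
1: · SUBLS
2: · MOVGE
3: ✓ CMP  NZCV=1000
4: · ADDVS
5: · MOVEQ
6: ✓ CMP  NZCV=1000
7: · SUBGT
8: ✓ MOVLS  r1←0xe7
9: · ADDHI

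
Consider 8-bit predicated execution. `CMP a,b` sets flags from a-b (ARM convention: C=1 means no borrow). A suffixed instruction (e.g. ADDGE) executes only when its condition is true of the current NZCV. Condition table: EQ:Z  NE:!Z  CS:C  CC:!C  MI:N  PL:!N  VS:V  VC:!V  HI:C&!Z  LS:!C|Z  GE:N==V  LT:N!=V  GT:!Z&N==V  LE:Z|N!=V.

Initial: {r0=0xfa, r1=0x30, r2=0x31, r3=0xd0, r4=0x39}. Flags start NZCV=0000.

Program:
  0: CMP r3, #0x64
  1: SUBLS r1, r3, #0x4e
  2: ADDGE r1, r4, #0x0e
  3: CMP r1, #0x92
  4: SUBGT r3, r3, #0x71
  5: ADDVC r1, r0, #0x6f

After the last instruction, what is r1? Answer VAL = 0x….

VAL = 0x30

[0] flags=0011 → (cmp)
[1] flags=0011 LS?F → skip
[2] flags=0011 GE?F → skip
[3] flags=1001 → (cmp)
[4] flags=1001 GT?T → r3=0x5f
[5] flags=1001 VC?F → skip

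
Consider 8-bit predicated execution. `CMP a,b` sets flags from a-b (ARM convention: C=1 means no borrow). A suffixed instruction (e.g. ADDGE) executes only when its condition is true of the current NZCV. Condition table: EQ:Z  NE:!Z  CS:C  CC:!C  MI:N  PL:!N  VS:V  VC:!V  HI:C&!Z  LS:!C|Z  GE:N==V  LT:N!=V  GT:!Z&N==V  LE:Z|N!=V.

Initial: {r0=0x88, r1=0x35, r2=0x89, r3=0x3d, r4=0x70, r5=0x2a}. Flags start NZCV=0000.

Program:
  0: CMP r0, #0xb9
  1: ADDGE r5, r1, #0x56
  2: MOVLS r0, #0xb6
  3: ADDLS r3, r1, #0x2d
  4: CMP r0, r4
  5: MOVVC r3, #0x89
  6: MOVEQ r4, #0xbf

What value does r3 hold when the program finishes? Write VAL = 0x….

VAL = 0x62

[0] flags=1000 → (cmp)
[1] flags=1000 GE?F → skip
[2] flags=1000 LS?T → r0=0xb6
[3] flags=1000 LS?T → r3=0x62
[4] flags=0011 → (cmp)
[5] flags=0011 VC?F → skip
[6] flags=0011 EQ?F → skip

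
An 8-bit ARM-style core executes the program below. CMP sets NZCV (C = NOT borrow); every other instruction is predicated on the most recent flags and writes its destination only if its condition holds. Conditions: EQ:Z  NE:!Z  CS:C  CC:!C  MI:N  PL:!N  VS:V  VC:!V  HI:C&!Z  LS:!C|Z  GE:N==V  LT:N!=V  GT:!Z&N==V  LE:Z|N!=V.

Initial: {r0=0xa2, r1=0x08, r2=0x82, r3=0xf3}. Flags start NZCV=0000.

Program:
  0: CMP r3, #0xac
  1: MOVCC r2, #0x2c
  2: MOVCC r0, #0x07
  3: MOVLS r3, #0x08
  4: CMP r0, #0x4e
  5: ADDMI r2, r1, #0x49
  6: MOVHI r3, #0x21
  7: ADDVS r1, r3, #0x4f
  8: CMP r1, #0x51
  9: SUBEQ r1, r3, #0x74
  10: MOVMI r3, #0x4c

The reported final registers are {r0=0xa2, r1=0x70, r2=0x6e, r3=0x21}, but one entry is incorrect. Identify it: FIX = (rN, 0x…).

[0] flags=0010 → (cmp)
[1] flags=0010 CC?F → skip
[2] flags=0010 CC?F → skip
[3] flags=0010 LS?F → skip
[4] flags=0011 → (cmp)
[5] flags=0011 MI?F → skip
[6] flags=0011 HI?T → r3=0x21
[7] flags=0011 VS?T → r1=0x70
[8] flags=0010 → (cmp)
[9] flags=0010 EQ?F → skip
[10] flags=0010 MI?F → skip

FIX = (r2, 0x82)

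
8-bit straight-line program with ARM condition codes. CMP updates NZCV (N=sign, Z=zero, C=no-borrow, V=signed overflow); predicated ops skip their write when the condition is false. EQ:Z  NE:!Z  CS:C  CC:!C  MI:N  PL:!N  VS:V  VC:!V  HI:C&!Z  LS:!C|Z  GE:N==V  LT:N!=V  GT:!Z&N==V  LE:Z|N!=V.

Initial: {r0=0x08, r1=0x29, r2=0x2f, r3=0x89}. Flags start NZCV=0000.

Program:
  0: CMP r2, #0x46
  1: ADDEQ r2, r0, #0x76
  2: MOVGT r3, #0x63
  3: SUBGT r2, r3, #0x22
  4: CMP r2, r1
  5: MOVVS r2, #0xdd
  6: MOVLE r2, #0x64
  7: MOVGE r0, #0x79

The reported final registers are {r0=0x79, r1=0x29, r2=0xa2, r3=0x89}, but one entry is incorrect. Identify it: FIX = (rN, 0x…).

FIX = (r2, 0x2f)

0: ✓ CMP  NZCV=1000
1: · ADDEQ
2: · MOVGT
3: · SUBGT
4: ✓ CMP  NZCV=0010
5: · MOVVS
6: · MOVLE
7: ✓ MOVGE  r0←0x79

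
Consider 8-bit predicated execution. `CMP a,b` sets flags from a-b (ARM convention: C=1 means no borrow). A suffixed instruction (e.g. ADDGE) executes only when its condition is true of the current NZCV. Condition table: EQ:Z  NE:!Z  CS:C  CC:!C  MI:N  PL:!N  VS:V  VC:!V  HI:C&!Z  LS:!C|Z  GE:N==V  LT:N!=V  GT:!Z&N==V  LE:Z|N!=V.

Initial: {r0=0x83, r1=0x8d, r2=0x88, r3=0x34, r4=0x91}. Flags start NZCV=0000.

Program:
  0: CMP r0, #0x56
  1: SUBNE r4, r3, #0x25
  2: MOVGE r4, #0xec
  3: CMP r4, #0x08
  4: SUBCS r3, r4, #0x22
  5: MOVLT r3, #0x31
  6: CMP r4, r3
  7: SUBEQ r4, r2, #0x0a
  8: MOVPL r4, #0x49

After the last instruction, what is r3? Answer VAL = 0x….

[0] flags=0011 → (cmp)
[1] flags=0011 NE?T → r4=0x0f
[2] flags=0011 GE?F → skip
[3] flags=0010 → (cmp)
[4] flags=0010 CS?T → r3=0xed
[5] flags=0010 LT?F → skip
[6] flags=0000 → (cmp)
[7] flags=0000 EQ?F → skip
[8] flags=0000 PL?T → r4=0x49

VAL = 0xed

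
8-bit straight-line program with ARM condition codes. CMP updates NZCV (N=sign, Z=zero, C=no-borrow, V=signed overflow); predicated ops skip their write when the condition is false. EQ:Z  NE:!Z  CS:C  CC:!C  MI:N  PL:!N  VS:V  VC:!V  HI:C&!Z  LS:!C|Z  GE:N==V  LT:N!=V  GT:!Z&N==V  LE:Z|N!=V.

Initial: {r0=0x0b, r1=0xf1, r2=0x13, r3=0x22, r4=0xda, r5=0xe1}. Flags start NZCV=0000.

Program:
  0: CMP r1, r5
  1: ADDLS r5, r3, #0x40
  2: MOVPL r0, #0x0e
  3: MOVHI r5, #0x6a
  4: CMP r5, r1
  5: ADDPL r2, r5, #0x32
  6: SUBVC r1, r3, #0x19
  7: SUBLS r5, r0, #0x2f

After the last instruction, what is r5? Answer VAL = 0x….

VAL = 0xdf

0: ✓ CMP  NZCV=0010
1: · ADDLS
2: ✓ MOVPL  r0←0x0e
3: ✓ MOVHI  r5←0x6a
4: ✓ CMP  NZCV=0000
5: ✓ ADDPL  r2←0x9c
6: ✓ SUBVC  r1←0x09
7: ✓ SUBLS  r5←0xdf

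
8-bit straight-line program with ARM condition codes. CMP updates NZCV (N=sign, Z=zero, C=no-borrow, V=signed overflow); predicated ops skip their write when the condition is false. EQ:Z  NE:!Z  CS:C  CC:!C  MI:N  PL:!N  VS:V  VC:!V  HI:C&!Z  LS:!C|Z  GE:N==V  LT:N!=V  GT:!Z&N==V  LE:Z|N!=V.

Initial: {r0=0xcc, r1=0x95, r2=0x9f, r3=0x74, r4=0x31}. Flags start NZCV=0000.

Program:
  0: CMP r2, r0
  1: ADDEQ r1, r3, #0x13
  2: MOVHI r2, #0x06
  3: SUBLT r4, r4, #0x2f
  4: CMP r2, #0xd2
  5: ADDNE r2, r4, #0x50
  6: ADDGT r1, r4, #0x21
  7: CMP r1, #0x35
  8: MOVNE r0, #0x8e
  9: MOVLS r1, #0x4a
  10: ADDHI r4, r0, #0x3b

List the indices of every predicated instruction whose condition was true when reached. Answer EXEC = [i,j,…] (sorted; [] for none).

0: ✓ CMP  NZCV=1000
1: · ADDEQ
2: · MOVHI
3: ✓ SUBLT  r4←0x02
4: ✓ CMP  NZCV=1000
5: ✓ ADDNE  r2←0x52
6: · ADDGT
7: ✓ CMP  NZCV=0011
8: ✓ MOVNE  r0←0x8e
9: · MOVLS
10: ✓ ADDHI  r4←0xc9

EXEC = [3,5,8,10]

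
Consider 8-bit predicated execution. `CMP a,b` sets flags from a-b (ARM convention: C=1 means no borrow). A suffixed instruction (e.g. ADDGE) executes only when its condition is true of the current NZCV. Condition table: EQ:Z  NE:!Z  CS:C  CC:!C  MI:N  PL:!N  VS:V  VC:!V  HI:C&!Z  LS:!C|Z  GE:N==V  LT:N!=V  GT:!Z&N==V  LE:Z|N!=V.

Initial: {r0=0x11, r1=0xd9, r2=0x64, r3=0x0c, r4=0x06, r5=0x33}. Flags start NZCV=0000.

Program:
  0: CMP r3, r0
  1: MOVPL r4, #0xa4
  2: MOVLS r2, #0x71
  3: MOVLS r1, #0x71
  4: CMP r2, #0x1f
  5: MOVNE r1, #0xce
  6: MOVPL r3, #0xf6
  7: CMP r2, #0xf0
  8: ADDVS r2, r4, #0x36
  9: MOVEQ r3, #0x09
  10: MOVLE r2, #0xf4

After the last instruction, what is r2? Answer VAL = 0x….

[0] flags=1000 → (cmp)
[1] flags=1000 PL?F → skip
[2] flags=1000 LS?T → r2=0x71
[3] flags=1000 LS?T → r1=0x71
[4] flags=0010 → (cmp)
[5] flags=0010 NE?T → r1=0xce
[6] flags=0010 PL?T → r3=0xf6
[7] flags=1001 → (cmp)
[8] flags=1001 VS?T → r2=0x3c
[9] flags=1001 EQ?F → skip
[10] flags=1001 LE?F → skip

VAL = 0x3c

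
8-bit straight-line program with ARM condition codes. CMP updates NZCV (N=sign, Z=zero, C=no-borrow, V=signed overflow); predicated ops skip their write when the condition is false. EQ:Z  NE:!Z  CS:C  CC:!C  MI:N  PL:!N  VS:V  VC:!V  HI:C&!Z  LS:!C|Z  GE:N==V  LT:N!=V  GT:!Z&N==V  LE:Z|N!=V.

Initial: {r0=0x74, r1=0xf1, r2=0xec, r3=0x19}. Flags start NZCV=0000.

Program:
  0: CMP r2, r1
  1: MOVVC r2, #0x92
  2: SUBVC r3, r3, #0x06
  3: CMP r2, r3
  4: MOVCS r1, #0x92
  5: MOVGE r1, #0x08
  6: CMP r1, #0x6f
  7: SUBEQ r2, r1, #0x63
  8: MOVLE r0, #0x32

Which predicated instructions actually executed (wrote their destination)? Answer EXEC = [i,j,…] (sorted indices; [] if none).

0: ✓ CMP  NZCV=1000
1: ✓ MOVVC  r2←0x92
2: ✓ SUBVC  r3←0x13
3: ✓ CMP  NZCV=0011
4: ✓ MOVCS  r1←0x92
5: · MOVGE
6: ✓ CMP  NZCV=0011
7: · SUBEQ
8: ✓ MOVLE  r0←0x32

EXEC = [1,2,4,8]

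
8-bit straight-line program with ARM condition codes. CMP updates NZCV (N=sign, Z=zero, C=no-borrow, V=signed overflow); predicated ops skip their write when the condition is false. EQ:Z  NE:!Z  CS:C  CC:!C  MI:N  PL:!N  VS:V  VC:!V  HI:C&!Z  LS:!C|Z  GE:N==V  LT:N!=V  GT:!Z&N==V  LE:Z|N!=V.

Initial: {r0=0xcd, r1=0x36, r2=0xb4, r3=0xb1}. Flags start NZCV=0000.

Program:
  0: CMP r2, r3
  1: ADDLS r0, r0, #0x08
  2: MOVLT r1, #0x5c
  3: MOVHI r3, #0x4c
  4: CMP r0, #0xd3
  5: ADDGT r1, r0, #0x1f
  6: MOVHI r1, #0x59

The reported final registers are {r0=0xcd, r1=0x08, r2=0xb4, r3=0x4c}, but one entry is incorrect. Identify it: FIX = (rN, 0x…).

[0] flags=0010 → (cmp)
[1] flags=0010 LS?F → skip
[2] flags=0010 LT?F → skip
[3] flags=0010 HI?T → r3=0x4c
[4] flags=1000 → (cmp)
[5] flags=1000 GT?F → skip
[6] flags=1000 HI?F → skip

FIX = (r1, 0x36)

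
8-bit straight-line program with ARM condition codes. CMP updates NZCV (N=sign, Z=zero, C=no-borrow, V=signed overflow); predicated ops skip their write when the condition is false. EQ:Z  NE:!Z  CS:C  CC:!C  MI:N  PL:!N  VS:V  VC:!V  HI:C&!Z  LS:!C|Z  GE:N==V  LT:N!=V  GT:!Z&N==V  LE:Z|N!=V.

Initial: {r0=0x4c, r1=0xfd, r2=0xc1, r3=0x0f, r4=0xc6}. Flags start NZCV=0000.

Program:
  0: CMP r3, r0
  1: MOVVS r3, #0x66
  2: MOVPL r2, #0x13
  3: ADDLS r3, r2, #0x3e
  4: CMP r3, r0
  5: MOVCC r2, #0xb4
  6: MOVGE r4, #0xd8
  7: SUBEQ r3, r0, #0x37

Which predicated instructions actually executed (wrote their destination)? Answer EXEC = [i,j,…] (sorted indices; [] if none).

EXEC = [3]

[0] flags=1000 → (cmp)
[1] flags=1000 VS?F → skip
[2] flags=1000 PL?F → skip
[3] flags=1000 LS?T → r3=0xff
[4] flags=1010 → (cmp)
[5] flags=1010 CC?F → skip
[6] flags=1010 GE?F → skip
[7] flags=1010 EQ?F → skip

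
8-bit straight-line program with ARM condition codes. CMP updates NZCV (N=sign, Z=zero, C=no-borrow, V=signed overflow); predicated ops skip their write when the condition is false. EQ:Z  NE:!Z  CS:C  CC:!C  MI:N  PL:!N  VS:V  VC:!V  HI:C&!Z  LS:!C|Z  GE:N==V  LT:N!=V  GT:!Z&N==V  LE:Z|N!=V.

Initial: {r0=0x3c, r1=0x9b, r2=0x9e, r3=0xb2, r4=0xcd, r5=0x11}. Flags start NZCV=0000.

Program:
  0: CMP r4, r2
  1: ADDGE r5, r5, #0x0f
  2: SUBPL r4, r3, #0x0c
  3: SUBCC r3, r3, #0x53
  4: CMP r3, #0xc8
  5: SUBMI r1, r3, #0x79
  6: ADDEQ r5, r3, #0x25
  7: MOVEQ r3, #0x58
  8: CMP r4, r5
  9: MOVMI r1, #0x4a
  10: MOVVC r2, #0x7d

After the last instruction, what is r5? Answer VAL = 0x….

[0] flags=0010 → (cmp)
[1] flags=0010 GE?T → r5=0x20
[2] flags=0010 PL?T → r4=0xa6
[3] flags=0010 CC?F → skip
[4] flags=1000 → (cmp)
[5] flags=1000 MI?T → r1=0x39
[6] flags=1000 EQ?F → skip
[7] flags=1000 EQ?F → skip
[8] flags=1010 → (cmp)
[9] flags=1010 MI?T → r1=0x4a
[10] flags=1010 VC?T → r2=0x7d

VAL = 0x20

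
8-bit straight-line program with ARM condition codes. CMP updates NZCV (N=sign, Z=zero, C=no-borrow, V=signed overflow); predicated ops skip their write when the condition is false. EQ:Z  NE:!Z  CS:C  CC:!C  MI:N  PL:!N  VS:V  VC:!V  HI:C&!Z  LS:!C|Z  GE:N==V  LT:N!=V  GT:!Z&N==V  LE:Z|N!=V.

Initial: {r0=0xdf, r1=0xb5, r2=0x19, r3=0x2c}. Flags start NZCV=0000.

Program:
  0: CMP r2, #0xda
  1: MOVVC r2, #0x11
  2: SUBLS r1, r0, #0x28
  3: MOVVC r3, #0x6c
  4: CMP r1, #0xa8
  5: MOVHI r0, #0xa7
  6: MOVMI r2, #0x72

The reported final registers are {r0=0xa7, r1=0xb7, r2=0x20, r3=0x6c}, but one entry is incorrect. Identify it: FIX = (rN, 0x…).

FIX = (r2, 0x11)

[0] flags=0000 → (cmp)
[1] flags=0000 VC?T → r2=0x11
[2] flags=0000 LS?T → r1=0xb7
[3] flags=0000 VC?T → r3=0x6c
[4] flags=0010 → (cmp)
[5] flags=0010 HI?T → r0=0xa7
[6] flags=0010 MI?F → skip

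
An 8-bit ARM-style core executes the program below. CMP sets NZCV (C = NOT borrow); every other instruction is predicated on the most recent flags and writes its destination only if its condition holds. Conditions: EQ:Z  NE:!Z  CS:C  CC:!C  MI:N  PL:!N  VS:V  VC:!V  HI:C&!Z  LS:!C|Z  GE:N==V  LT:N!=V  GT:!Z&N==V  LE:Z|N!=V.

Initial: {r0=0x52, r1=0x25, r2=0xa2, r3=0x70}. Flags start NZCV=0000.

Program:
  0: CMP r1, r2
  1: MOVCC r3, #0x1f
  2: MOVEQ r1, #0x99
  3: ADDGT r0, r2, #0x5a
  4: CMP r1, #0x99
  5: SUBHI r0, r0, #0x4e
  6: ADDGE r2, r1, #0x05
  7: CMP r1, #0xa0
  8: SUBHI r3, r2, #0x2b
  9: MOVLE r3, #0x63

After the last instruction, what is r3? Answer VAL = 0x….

VAL = 0x1f

0: ✓ CMP  NZCV=1001
1: ✓ MOVCC  r3←0x1f
2: · MOVEQ
3: ✓ ADDGT  r0←0xfc
4: ✓ CMP  NZCV=1001
5: · SUBHI
6: ✓ ADDGE  r2←0x2a
7: ✓ CMP  NZCV=1001
8: · SUBHI
9: · MOVLE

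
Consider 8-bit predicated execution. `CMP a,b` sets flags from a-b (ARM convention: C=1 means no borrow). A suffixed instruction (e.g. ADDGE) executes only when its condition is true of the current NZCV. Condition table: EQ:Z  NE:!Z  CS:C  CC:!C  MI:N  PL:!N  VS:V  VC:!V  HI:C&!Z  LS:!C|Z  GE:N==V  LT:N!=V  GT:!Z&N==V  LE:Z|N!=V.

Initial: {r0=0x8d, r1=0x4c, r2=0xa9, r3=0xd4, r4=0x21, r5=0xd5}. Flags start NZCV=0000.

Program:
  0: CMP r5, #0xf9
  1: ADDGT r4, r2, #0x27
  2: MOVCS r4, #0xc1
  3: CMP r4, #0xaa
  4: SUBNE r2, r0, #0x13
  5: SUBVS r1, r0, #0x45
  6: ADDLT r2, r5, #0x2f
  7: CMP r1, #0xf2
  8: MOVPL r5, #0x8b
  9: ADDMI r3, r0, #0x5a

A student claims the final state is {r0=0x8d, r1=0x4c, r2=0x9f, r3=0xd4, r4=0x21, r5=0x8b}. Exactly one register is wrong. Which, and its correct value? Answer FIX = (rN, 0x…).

[0] flags=1000 → (cmp)
[1] flags=1000 GT?F → skip
[2] flags=1000 CS?F → skip
[3] flags=0000 → (cmp)
[4] flags=0000 NE?T → r2=0x7a
[5] flags=0000 VS?F → skip
[6] flags=0000 LT?F → skip
[7] flags=0000 → (cmp)
[8] flags=0000 PL?T → r5=0x8b
[9] flags=0000 MI?F → skip

FIX = (r2, 0x7a)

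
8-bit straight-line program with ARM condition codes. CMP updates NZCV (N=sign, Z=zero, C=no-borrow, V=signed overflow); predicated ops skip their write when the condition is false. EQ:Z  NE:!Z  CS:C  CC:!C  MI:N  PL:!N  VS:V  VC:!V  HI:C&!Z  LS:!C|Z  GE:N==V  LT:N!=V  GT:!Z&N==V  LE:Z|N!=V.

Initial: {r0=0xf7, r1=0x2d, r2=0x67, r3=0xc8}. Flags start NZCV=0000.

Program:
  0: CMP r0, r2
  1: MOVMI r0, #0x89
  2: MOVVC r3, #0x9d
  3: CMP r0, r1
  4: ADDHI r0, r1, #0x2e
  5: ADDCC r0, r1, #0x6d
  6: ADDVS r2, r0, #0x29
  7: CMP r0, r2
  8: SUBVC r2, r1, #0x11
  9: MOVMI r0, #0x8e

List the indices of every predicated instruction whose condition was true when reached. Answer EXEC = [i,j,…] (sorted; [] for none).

0: ✓ CMP  NZCV=1010
1: ✓ MOVMI  r0←0x89
2: ✓ MOVVC  r3←0x9d
3: ✓ CMP  NZCV=0011
4: ✓ ADDHI  r0←0x5b
5: · ADDCC
6: ✓ ADDVS  r2←0x84
7: ✓ CMP  NZCV=1001
8: · SUBVC
9: ✓ MOVMI  r0←0x8e

EXEC = [1,2,4,6,9]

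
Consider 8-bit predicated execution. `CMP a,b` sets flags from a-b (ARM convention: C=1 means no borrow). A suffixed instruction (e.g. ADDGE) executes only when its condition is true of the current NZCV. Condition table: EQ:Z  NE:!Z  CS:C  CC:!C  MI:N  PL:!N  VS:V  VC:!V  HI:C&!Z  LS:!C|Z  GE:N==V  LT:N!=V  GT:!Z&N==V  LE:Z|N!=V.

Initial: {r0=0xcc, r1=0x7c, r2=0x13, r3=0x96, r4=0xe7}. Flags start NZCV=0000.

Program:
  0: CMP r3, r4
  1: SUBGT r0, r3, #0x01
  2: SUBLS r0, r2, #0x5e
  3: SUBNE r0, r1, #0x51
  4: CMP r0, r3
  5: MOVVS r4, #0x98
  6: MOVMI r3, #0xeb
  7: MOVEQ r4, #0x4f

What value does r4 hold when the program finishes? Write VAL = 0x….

[0] flags=1000 → (cmp)
[1] flags=1000 GT?F → skip
[2] flags=1000 LS?T → r0=0xb5
[3] flags=1000 NE?T → r0=0x2b
[4] flags=1001 → (cmp)
[5] flags=1001 VS?T → r4=0x98
[6] flags=1001 MI?T → r3=0xeb
[7] flags=1001 EQ?F → skip

VAL = 0x98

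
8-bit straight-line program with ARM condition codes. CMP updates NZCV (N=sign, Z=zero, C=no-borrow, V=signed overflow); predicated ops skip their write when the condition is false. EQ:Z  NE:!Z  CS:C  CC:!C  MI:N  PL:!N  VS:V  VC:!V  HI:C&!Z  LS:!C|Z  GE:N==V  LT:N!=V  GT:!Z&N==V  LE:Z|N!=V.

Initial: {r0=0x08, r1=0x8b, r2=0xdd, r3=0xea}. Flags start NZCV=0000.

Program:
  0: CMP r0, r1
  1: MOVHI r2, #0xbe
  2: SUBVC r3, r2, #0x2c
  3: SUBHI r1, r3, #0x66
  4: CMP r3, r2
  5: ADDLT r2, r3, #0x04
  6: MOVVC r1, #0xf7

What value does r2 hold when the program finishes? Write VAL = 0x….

VAL = 0xb5

[0] flags=0000 → (cmp)
[1] flags=0000 HI?F → skip
[2] flags=0000 VC?T → r3=0xb1
[3] flags=0000 HI?F → skip
[4] flags=1000 → (cmp)
[5] flags=1000 LT?T → r2=0xb5
[6] flags=1000 VC?T → r1=0xf7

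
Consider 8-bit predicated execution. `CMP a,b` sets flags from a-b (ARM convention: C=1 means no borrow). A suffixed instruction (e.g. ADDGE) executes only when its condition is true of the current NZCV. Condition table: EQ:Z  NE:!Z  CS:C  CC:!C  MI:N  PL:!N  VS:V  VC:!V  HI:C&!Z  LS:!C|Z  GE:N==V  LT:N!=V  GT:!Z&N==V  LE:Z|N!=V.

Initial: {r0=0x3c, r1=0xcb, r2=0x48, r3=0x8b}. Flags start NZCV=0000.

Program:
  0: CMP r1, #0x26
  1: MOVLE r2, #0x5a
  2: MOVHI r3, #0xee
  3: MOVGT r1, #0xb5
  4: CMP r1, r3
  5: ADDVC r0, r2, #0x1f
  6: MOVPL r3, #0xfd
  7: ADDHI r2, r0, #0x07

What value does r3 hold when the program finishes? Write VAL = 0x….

[0] flags=1010 → (cmp)
[1] flags=1010 LE?T → r2=0x5a
[2] flags=1010 HI?T → r3=0xee
[3] flags=1010 GT?F → skip
[4] flags=1000 → (cmp)
[5] flags=1000 VC?T → r0=0x79
[6] flags=1000 PL?F → skip
[7] flags=1000 HI?F → skip

VAL = 0xee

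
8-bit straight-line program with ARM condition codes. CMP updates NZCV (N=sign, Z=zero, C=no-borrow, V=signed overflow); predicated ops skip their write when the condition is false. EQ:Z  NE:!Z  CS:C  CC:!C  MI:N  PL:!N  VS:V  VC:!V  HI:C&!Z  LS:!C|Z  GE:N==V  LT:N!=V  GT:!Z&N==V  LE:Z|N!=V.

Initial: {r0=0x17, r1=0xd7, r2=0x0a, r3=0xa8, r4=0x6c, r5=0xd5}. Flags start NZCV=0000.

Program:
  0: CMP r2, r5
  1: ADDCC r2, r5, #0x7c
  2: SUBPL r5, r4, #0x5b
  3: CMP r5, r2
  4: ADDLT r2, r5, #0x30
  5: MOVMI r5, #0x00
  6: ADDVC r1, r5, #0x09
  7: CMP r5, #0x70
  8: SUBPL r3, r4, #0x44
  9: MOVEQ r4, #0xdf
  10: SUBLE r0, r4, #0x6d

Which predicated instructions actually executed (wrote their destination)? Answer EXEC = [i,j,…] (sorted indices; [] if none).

0: ✓ CMP  NZCV=0000
1: ✓ ADDCC  r2←0x51
2: ✓ SUBPL  r5←0x11
3: ✓ CMP  NZCV=1000
4: ✓ ADDLT  r2←0x41
5: ✓ MOVMI  r5←0x00
6: ✓ ADDVC  r1←0x09
7: ✓ CMP  NZCV=1000
8: · SUBPL
9: · MOVEQ
10: ✓ SUBLE  r0←0xff

EXEC = [1,2,4,5,6,10]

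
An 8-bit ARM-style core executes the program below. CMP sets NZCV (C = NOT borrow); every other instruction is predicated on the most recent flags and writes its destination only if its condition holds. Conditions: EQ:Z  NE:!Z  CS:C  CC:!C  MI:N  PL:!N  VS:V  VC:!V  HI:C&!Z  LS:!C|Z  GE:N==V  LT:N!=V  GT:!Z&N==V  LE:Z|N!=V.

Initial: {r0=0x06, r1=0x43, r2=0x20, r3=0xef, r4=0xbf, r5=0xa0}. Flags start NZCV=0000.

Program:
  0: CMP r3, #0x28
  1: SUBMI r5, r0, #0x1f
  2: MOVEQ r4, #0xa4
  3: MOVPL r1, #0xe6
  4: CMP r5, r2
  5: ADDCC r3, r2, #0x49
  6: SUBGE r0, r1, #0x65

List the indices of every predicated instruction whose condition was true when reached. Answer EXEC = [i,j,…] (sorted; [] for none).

[0] flags=1010 → (cmp)
[1] flags=1010 MI?T → r5=0xe7
[2] flags=1010 EQ?F → skip
[3] flags=1010 PL?F → skip
[4] flags=1010 → (cmp)
[5] flags=1010 CC?F → skip
[6] flags=1010 GE?F → skip

EXEC = [1]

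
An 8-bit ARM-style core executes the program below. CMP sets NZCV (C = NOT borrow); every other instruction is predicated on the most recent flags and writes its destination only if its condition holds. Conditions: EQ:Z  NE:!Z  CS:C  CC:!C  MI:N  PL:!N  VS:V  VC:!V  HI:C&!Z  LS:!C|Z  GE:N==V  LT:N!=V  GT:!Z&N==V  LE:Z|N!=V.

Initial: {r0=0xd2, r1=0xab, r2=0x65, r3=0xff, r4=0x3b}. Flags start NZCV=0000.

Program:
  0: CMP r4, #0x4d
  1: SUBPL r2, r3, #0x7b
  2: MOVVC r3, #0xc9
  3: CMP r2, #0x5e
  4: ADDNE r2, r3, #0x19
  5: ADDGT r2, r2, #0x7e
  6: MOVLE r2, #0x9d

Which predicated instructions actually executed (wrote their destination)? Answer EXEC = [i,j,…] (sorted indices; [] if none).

0: ✓ CMP  NZCV=1000
1: · SUBPL
2: ✓ MOVVC  r3←0xc9
3: ✓ CMP  NZCV=0010
4: ✓ ADDNE  r2←0xe2
5: ✓ ADDGT  r2←0x60
6: · MOVLE

EXEC = [2,4,5]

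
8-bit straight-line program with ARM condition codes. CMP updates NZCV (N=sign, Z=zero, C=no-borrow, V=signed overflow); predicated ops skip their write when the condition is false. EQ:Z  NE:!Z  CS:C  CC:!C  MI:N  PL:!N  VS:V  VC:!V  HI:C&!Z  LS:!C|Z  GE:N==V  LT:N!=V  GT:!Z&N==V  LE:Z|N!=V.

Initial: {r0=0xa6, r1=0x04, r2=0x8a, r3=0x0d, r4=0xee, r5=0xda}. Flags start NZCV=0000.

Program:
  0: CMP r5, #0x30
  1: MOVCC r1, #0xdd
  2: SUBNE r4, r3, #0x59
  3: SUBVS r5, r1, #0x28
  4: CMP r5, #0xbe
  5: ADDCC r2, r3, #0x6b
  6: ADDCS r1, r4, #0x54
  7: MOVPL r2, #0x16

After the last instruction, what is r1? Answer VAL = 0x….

0: ✓ CMP  NZCV=1010
1: · MOVCC
2: ✓ SUBNE  r4←0xb4
3: · SUBVS
4: ✓ CMP  NZCV=0010
5: · ADDCC
6: ✓ ADDCS  r1←0x08
7: ✓ MOVPL  r2←0x16

VAL = 0x08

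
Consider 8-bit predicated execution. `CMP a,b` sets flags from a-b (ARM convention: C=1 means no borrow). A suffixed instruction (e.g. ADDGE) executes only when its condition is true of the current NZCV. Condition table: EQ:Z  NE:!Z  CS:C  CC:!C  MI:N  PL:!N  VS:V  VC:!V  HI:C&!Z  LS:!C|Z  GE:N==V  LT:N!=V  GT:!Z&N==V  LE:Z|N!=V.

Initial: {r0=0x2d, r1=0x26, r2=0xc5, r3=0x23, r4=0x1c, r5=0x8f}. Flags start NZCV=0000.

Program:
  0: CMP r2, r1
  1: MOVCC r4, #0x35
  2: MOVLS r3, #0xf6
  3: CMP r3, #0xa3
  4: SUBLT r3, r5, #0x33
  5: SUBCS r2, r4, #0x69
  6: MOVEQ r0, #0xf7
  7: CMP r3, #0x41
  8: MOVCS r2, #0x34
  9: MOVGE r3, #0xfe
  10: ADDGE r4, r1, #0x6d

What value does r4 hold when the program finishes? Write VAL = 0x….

[0] flags=1010 → (cmp)
[1] flags=1010 CC?F → skip
[2] flags=1010 LS?F → skip
[3] flags=1001 → (cmp)
[4] flags=1001 LT?F → skip
[5] flags=1001 CS?F → skip
[6] flags=1001 EQ?F → skip
[7] flags=1000 → (cmp)
[8] flags=1000 CS?F → skip
[9] flags=1000 GE?F → skip
[10] flags=1000 GE?F → skip

VAL = 0x1c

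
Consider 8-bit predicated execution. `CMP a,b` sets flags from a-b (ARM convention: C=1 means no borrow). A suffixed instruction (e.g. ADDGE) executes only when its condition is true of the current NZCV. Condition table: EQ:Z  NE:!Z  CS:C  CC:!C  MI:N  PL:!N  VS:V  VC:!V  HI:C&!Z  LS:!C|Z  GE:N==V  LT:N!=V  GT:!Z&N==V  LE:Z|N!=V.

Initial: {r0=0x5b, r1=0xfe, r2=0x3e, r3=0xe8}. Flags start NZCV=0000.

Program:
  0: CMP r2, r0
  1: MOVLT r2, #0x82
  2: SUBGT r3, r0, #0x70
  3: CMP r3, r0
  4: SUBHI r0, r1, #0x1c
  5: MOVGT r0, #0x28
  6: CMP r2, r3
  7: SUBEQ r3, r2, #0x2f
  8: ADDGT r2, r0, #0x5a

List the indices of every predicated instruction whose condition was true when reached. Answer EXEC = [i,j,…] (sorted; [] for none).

EXEC = [1,4]

[0] flags=1000 → (cmp)
[1] flags=1000 LT?T → r2=0x82
[2] flags=1000 GT?F → skip
[3] flags=1010 → (cmp)
[4] flags=1010 HI?T → r0=0xe2
[5] flags=1010 GT?F → skip
[6] flags=1000 → (cmp)
[7] flags=1000 EQ?F → skip
[8] flags=1000 GT?F → skip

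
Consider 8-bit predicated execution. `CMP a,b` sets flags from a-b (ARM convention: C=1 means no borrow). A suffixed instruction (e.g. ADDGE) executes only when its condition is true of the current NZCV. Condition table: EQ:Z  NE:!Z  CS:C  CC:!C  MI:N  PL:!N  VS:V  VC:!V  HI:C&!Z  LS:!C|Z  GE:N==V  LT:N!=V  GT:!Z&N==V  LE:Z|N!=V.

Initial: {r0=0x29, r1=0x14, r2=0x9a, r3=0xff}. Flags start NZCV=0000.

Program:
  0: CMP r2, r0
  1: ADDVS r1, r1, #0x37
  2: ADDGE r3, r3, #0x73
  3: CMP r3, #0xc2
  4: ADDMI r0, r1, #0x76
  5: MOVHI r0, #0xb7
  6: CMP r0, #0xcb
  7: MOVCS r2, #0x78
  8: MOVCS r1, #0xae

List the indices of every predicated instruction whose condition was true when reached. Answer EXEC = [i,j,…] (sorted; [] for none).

[0] flags=0011 → (cmp)
[1] flags=0011 VS?T → r1=0x4b
[2] flags=0011 GE?F → skip
[3] flags=0010 → (cmp)
[4] flags=0010 MI?F → skip
[5] flags=0010 HI?T → r0=0xb7
[6] flags=1000 → (cmp)
[7] flags=1000 CS?F → skip
[8] flags=1000 CS?F → skip

EXEC = [1,5]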